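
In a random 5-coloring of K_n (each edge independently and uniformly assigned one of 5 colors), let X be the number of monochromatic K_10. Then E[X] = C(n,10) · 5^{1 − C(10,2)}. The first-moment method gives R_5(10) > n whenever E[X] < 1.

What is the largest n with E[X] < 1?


We need C(n, 10) · 5^{1 − 45} < 1, i.e. C(n, 10) < 5^{45 − 1} = 5684341886080801486968994140625.
Check values of n near the boundary:
  n = 5390: C(5390, 10) = 5655833965919099070255434039753; 5655833965919099070255434039753 < 5684341886080801486968994140625? YES
  n = 5391: C(5391, 10) = 5666344714787188828795213697883; 5666344714787188828795213697883 < 5684341886080801486968994140625? YES
  n = 5392: C(5392, 10) = 5676873040158402483252283957448; 5676873040158402483252283957448 < 5684341886080801486968994140625? YES
  n = 5393: C(5393, 10) = 5687418968154238267170642278008; 5687418968154238267170642278008 < 5684341886080801486968994140625? NO
The largest n with C(n, 10) < 5684341886080801486968994140625 is n = 5392 (where E[X] = 5676873040158402483252283957448/5684341886080801486968994140625 ≈ 0.9987). Hence R_5(10) > 5392, i.e. R_5(10) ≥ 5393.

Largest n = 5392; hence R_5(10) > 5392.


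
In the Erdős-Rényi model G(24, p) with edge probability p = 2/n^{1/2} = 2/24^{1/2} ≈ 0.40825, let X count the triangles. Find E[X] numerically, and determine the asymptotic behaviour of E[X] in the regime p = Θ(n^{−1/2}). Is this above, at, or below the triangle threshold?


Number of potential triangles: C(24, 3) = 2024.
Each occurs with probability p³ ≈ (0.40825)³ ≈ 6.8041382e-02.
By linearity: E[X] = C(24, 3)·p³ ≈ 2024 · 6.8041382e-02 ≈ 137.71576.
Since α = 1/2 < 1, p = c/n^{1/2} ≫ 1/n is above the triangle threshold p ~ 1/n. Asymptotically E[X] ~ (c³/6)·n^{3(1−α)} = (2³/6)·n^{1.5} → ∞; triangles are abundant w.h.p.

E[X] ≈ 137.71576; in regime p = Θ(1/n^{1/2}) E[X] diverges (above the triangle threshold p ~ 1/n).


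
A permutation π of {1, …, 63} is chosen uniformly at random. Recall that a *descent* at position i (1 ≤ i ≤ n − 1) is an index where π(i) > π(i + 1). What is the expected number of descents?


Write X = Σ X_I over i = 1, …, 62, with X_I the indicator of one descent.
There are 62 indicators.
For each fixed i, the pair (π(i), π(i+1)) is a uniformly random ordered pair of distinct values from {1, …, 63}; by symmetry P[π(i) > π(i+1)] = 1/2.
By linearity: E[X] = 62 · (1/2) = (63 − 1) · (1/2) = 31 ≈ 31.000.

E[X] = 31 = 31.000.


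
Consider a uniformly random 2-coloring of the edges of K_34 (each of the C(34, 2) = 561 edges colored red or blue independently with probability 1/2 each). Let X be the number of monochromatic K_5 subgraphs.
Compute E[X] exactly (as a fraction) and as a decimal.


Let X = Σ_S X_S over the C(34, 5) = 278256 subsets S of size 5, where X_S = 1 if the K_5 on S is monochromatic.
For a fixed S, the K_5 on S has C(5, 2) = 10 edges. P[all 10 edges red] = (1/2)^10, and likewise for blue, so P[monochromatic] = 2·(1/2)^10 = 2^{1 − 10} = 1/512.
By linearity of expectation: E[X] = C(34, 5) · 2^{1 − 10} = 278256 · 1/512 = 17391/32.
Numerically: E[X] ≈ 543.468750.

E[X] = C(34,5)·2^(1−C(5,2)) = 17391/32 ≈ 543.468750.


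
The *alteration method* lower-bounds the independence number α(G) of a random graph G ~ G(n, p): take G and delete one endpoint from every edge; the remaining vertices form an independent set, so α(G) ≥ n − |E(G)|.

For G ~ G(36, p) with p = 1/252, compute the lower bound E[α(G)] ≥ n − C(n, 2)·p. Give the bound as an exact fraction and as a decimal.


E[|E(G)|] = C(36, 2)·p = 630 · (1/252) = 5/2.
E[α(G)] ≥ n − E[|E(G)|] = 36 − 5/2 = 67/2.
Numerically: ≈ 33.50000.
(This is only a lower bound; the true E[α(G)] may be larger.)

E[α(G)] ≥ 67/2 ≈ 33.50000.


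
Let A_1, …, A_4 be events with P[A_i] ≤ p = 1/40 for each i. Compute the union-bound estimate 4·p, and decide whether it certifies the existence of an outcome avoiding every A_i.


Union bound: P[∪_{i=1}^{4} A_i] ≤ Σ_i P[A_i] ≤ 4·p = 4·(1/40) = 1/10.
Numerically: 1/10 ≈ 0.100.
Is 1/10 < 1? YES.
Since P[∪ A_i] ≤ 1/10 < 1, the complement has P[∩ A_i^c] ≥ 1 − 1/10 = 9/10 > 0, so some outcome avoids every A_i.

4·p = 1/10 ≈ 0.100; existence CERTIFIED by the union bound.


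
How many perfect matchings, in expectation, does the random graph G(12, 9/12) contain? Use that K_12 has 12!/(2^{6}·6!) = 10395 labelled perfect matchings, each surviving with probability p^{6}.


K_12 has 12!/(2^{6}·6!) = 10395 labelled perfect matchings.
For each such perfect matching H, let X_H = 1 if all 6 edges of H are present in G. Then P[X_H = 1] = p^{6} = (3/4)^{6} = 729/4096.
By linearity: E[X] = Σ_H E[X_H] = 10395 · p^{6} = 10395 · 729/4096 = 7577955/4096.
Numerically: E[X] ≈ 1850.

E[X] = 10395 · (3/4)^{6} = 7577955/4096 ≈ 1850.


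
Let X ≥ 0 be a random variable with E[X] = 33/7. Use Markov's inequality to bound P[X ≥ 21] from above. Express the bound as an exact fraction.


μ = E[X] = 33/7, a = 21.
Markov: P[X ≥ 21] ≤ μ/a = (33/7)/21 = 11/49.
Numerically: ≈ 0.224.
(Since a = 21 > μ = 4.714, the bound 11/49 is < 1 and informative.)

P[X ≥ 21] ≤ 11/49 ≈ 0.224.


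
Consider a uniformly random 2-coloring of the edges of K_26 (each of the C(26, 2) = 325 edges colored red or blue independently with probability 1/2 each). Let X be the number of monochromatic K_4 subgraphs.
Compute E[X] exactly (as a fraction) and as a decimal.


Let X = Σ_S X_S over the C(26, 4) = 14950 subsets S of size 4, where X_S = 1 if the K_4 on S is monochromatic.
For a fixed S, the K_4 on S has C(4, 2) = 6 edges. P[all 6 edges red] = (1/2)^6, and likewise for blue, so P[monochromatic] = 2·(1/2)^6 = 2^{1 − 6} = 1/32.
Summing: E[X] = C(26, 4) · 2^{1 − 6} = 14950 · 1/32 = 7475/16.
Numerically: E[X] ≈ 467.18750.

E[X] = C(26,4)·2^(1−C(4,2)) = 7475/16 ≈ 467.18750.


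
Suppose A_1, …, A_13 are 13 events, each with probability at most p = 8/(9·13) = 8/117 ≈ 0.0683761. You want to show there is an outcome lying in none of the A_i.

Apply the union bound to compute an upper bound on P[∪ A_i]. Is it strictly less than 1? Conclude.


Union bound: P[∪_{i=1}^{13} A_i] ≤ Σ_i P[A_i] ≤ 13·p = 13·(8/117) = 8/9.
Numerically: 8/9 ≈ 0.8888889.
Is 8/9 < 1? YES.
Since P[∪ A_i] ≤ 8/9 < 1, the complement has P[∩ A_i^c] ≥ 1 − 8/9 = 1/9 > 0, so some outcome avoids every A_i.

13·p = 8/9 ≈ 0.8888889; existence CERTIFIED by the union bound.


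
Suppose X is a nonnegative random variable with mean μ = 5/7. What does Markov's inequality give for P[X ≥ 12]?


μ = E[X] = 5/7, a = 12.
Markov: P[X ≥ 12] ≤ μ/a = (5/7)/12 = 5/84.
Numerically: ≈ 0.060.
(Since a = 12 > μ = 0.714, the bound 5/84 is < 1 and informative.)

P[X ≥ 12] ≤ 5/84 ≈ 0.060.


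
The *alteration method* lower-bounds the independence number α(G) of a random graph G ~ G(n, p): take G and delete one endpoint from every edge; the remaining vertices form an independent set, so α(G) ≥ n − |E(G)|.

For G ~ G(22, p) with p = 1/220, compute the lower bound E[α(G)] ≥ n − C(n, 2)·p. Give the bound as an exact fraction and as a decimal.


E[|E(G)|] = C(22, 2)·p = 231 · (1/220) = 21/20.
E[α(G)] ≥ n − E[|E(G)|] = 22 − 21/20 = 419/20.
Numerically: ≈ 20.95000.
(This is only a lower bound; the true E[α(G)] may be larger.)

E[α(G)] ≥ 419/20 ≈ 20.95000.


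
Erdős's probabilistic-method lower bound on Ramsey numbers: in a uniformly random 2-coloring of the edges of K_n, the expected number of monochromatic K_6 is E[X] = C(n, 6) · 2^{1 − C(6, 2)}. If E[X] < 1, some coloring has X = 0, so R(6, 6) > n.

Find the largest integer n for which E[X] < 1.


We need C(n, 6) · 2^{1 − 15} < 1, i.e. C(n, 6) < 2^{15 − 1} = 16384.
Check values of n near the boundary:
  n = 13: C(13, 6) = 1716; 1716 < 16384? YES
  n = 14: C(14, 6) = 3003; 3003 < 16384? YES
  n = 15: C(15, 6) = 5005; 5005 < 16384? YES
  n = 16: C(16, 6) = 8008; 8008 < 16384? YES
  n = 17: C(17, 6) = 12376; 12376 < 16384? YES
  n = 18: C(18, 6) = 18564; 18564 < 16384? NO
  n = 19: C(19, 6) = 27132; 27132 < 16384? NO
The largest n with C(n, 6) < 16384 is n = 17 (where E[X] = 1547/2048 ≈ 0.755). Hence R(6, 6) > 17, i.e. R(6, 6) ≥ 18.

Largest n = 17; hence R(6, 6) > 17.


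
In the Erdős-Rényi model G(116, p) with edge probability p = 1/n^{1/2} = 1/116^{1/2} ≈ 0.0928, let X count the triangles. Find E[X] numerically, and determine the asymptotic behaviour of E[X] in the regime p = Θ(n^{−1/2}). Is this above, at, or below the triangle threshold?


Number of potential triangles: C(116, 3) = 253460.
Each occurs with probability p³ ≈ (0.0928)³ ≈ 8.00411e-04.
By linearity: E[X] = C(116, 3)·p³ ≈ 253460 · 8.00411e-04 ≈ 202.872.
Since α = 1/2 < 1, p = c/n^{1/2} ≫ 1/n is above the triangle threshold p ~ 1/n. Asymptotically E[X] ~ (c³/6)·n^{3(1−α)} = (1³/6)·n^{1.5} → ∞; triangles are abundant w.h.p.

E[X] ≈ 202.872; in regime p = Θ(1/n^{1/2}) E[X] diverges (above the triangle threshold p ~ 1/n).


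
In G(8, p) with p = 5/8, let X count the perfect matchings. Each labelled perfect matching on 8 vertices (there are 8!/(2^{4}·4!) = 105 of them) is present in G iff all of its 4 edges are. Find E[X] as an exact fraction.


K_8 has 8!/(2^{4}·4!) = 105 labelled perfect matchings.
For each such perfect matching H, let X_H = 1 if all 4 edges of H are present in G. Then P[X_H = 1] = p^{4} = (5/8)^{4} = 625/4096.
By linearity of expectation: E[X] = Σ_H E[X_H] = 105 · p^{4} = 105 · 625/4096 = 65625/4096.
Numerically: E[X] ≈ 16.022.

E[X] = 105 · (5/8)^{4} = 65625/4096 ≈ 16.022.


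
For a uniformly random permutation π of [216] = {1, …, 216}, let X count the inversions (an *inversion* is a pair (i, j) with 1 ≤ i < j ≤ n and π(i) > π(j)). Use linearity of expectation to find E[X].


Write X = Σ X_I over the C(216, 2) = 23220 pairs i < j, with X_I the indicator of one inversion.
There are 23220 indicators.
For each fixed pair i < j, the values π(i) and π(j) are two distinct elements of {1, …, 216} in uniformly random order; by symmetry P[π(i) > π(j)] = 1/2.
By linearity: E[X] = 23220 · (1/2) = C(216, 2) · (1/2) = 23220/2 = 11610 ≈ 11610.000.

E[X] = 11610 = 11610.000.


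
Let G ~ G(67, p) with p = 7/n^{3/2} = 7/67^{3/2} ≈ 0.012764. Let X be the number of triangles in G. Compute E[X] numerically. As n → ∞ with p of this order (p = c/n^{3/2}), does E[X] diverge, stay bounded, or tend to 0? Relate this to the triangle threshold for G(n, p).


Number of potential triangles: C(67, 3) = 47905.
Each occurs with probability p³ ≈ (0.012764)³ ≈ 2.07949322e-06.
By linearity: E[X] = C(67, 3)·p³ ≈ 47905 · 2.07949322e-06 ≈ 0.099618.
Since α = 3/2 > 1, p = c/n^{3/2} = o(1/n) is below the triangle threshold p ~ 1/n. Asymptotically E[X] ~ (c³/6)·n^{3(1−α)} = (7³/6)·n^{-1.5} → 0, so by Markov's inequality G has no triangles w.h.p.

E[X] ≈ 0.099618; in regime p = Θ(1/n^{3/2}) E[X] tends to 0 (below the triangle threshold p ~ 1/n).


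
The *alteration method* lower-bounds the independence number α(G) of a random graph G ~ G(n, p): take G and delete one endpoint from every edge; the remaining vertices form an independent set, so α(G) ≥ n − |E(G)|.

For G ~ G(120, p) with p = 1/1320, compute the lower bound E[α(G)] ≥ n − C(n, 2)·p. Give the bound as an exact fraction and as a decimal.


E[|E(G)|] = C(120, 2)·p = 7140 · (1/1320) = 119/22.
E[α(G)] ≥ n − E[|E(G)|] = 120 − 119/22 = 2521/22.
Numerically: ≈ 114.591.
(This is only a lower bound; the true E[α(G)] may be larger.)

E[α(G)] ≥ 2521/22 ≈ 114.591.


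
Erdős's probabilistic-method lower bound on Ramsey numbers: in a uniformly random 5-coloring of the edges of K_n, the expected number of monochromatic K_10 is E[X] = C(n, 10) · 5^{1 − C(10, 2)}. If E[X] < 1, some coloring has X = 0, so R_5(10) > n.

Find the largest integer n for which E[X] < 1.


We need C(n, 10) · 5^{1 − 45} < 1, i.e. C(n, 10) < 5^{45 − 1} = 5684341886080801486968994140625.
Check values of n near the boundary:
  n = 5391: C(5391, 10) = 5666344714787188828795213697883; 5666344714787188828795213697883 < 5684341886080801486968994140625? YES
  n = 5392: C(5392, 10) = 5676873040158402483252283957448; 5676873040158402483252283957448 < 5684341886080801486968994140625? YES
  n = 5393: C(5393, 10) = 5687418968154238267170642278008; 5687418968154238267170642278008 < 5684341886080801486968994140625? NO
The largest n with C(n, 10) < 5684341886080801486968994140625 is n = 5392 (where E[X] = 5676873040158402483252283957448/5684341886080801486968994140625 ≈ 0.9987). Hence R_5(10) > 5392, i.e. R_5(10) ≥ 5393.

Largest n = 5392; hence R_5(10) > 5392.


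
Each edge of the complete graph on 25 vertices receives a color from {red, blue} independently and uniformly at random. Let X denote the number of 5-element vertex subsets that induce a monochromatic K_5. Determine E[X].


Let X = Σ_S X_S over the C(25, 5) = 53130 subsets S of size 5, where X_S = 1 if the K_5 on S is monochromatic.
For a fixed S, the K_5 on S has C(5, 2) = 10 edges. P[all 10 edges red] = (1/2)^10, and likewise for blue, so P[monochromatic] = 2·(1/2)^10 = 2^{1 − 10} = 1/512.
By linearity of expectation: E[X] = C(25, 5) · 2^{1 − 10} = 53130 · 1/512 = 26565/256.
Numerically: E[X] ≈ 103.770.

E[X] = C(25,5)·2^(1−C(5,2)) = 26565/256 ≈ 103.770.


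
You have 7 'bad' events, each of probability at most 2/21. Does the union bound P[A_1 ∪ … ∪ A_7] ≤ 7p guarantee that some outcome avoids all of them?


Union bound: P[∪_{i=1}^{7} A_i] ≤ Σ_i P[A_i] ≤ 7·p = 7·(2/21) = 2/3.
Numerically: 2/3 ≈ 0.66667.
Is 2/3 < 1? YES.
Since P[∪ A_i] ≤ 2/3 < 1, the complement has P[∩ A_i^c] ≥ 1 − 2/3 = 1/3 > 0, so some outcome avoids every A_i.

7·p = 2/3 ≈ 0.66667; existence CERTIFIED by the union bound.


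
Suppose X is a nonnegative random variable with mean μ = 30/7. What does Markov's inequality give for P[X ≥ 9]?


μ = E[X] = 30/7, a = 9.
Markov: P[X ≥ 9] ≤ μ/a = (30/7)/9 = 10/21.
Numerically: ≈ 0.476.
(Since a = 9 > μ = 4.286, the bound 10/21 is < 1 and informative.)

P[X ≥ 9] ≤ 10/21 ≈ 0.476.


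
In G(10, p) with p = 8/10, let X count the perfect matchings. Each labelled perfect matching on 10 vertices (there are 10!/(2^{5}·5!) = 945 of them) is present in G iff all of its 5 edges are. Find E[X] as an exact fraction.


K_10 has 10!/(2^{5}·5!) = 945 labelled perfect matchings.
For each such perfect matching H, let X_H = 1 if all 5 edges of H are present in G. Then P[X_H = 1] = p^{5} = (4/5)^{5} = 1024/3125.
By linearity of expectation: E[X] = Σ_H E[X_H] = 945 · p^{5} = 945 · 1024/3125 = 193536/625.
Numerically: E[X] ≈ 309.66.

E[X] = 945 · (4/5)^{5} = 193536/625 ≈ 309.66.


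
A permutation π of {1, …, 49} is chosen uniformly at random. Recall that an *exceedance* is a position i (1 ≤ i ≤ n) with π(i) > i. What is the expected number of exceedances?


Write X = Σ_{i=1}^{49} X_i, where X_i = 1_{π(i) > i}.
For each fixed i, π(i) is uniform over {1, …, 49} (marginal of a uniform permutation), so P[π(i) > i] = (n − i)/n. Summing: Σ_{i=1}^{49} (n − i)/n = (0 + 1 + … + 48)/49 = 49(49 − 1)/(2·49) = (49 − 1)/2.
Hence E[X] = Σ_{i=1}^{49} (49 − i)/49 = 24 ≈ 24.000.

E[X] = 24 = 24.000.


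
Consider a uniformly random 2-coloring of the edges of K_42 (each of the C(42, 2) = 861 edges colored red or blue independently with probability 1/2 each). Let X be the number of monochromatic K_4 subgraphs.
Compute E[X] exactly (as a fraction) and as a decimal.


Let X = Σ_S X_S over the C(42, 4) = 111930 subsets S of size 4, where X_S = 1 if the K_4 on S is monochromatic.
For a fixed S, the K_4 on S has C(4, 2) = 6 edges. P[all 6 edges red] = (1/2)^6, and likewise for blue, so P[monochromatic] = 2·(1/2)^6 = 2^{1 − 6} = 1/32.
By linearity: E[X] = C(42, 4) · 2^{1 − 6} = 111930 · 1/32 = 55965/16.
Numerically: E[X] ≈ 3497.81250.

E[X] = C(42,4)·2^(1−C(4,2)) = 55965/16 ≈ 3497.81250.


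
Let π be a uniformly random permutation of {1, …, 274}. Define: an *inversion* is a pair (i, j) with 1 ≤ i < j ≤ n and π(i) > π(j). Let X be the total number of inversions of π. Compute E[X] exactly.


Write X = Σ X_I over the C(274, 2) = 37401 pairs i < j, with X_I the indicator of one inversion.
There are 37401 indicators.
For each fixed pair i < j, the values π(i) and π(j) are two distinct elements of {1, …, 274} in uniformly random order; by symmetry P[π(i) > π(j)] = 1/2.
By linearity: E[X] = 37401 · (1/2) = C(274, 2) · (1/2) = 37401/2 = 37401/2 ≈ 18700.500000.

E[X] = 37401/2 = 18700.500000.


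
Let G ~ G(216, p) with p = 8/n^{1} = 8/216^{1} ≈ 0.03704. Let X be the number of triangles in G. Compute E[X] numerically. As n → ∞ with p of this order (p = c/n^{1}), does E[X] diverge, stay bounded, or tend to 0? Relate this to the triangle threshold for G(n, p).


Number of potential triangles: C(216, 3) = 1656360.
Each occurs with probability p³ ≈ (0.03704)³ ≈ 5.080526e-05.
By linearity: E[X] = C(216, 3)·p³ ≈ 1656360 · 5.080526e-05 ≈ 84.1518.
Here α = 1, so p = 8/n is exactly at the triangle threshold p ~ 1/n. Asymptotically E[X] → c³/6 = 8³/6 = 256/3 ≈ 85.3333, a bounded constant. In this regime the triangle count is asymptotically Poisson(c³/6).

E[X] ≈ 84.1518; in regime p = Θ(1/n^{1}) E[X] stays bounded (at the triangle threshold p ~ 1/n).


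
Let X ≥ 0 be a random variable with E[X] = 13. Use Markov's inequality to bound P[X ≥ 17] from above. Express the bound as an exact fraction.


μ = E[X] = 13, a = 17.
Markov: P[X ≥ 17] ≤ μ/a = (13)/17 = 13/17.
Numerically: ≈ 0.765.
(Since a = 17 > μ = 13.000, the bound 13/17 is < 1 and informative.)

P[X ≥ 17] ≤ 13/17 ≈ 0.765.


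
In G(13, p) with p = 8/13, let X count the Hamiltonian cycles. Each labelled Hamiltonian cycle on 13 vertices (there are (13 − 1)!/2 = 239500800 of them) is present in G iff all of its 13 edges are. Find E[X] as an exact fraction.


K_13 has (13 − 1)!/2 = 239500800 labelled Hamiltonian cycles.
For each such Hamiltonian cycle H, let X_H = 1 if all 13 edges of H are present in G. Then P[X_H = 1] = p^{13} = (8/13)^{13} = 549755813888/302875106592253.
By linearity of expectation: E[X] = Σ_H E[X_H] = 239500800 · p^{13} = 239500800 · 549755813888/302875106592253 = 131666957230827110400/302875106592253.
Numerically: E[X] ≈ 4.347e+05.

E[X] = 239500800 · (8/13)^{13} = 131666957230827110400/302875106592253 ≈ 4.347e+05.


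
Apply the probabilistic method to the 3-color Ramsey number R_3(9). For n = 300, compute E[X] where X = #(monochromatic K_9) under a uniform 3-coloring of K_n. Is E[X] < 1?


E[X] = C(300, 9) · 3^{1 − 36} = 48052241692154700 · 3^{−35} = 48052241692154700/50031545098999707.
As a reduced fraction: E[X] = 16017413897384900/16677181699666569 ≈ 0.9604389.
Is E[X] < 1? YES.
Since E[X] < 1, there exists a 3-coloring of K_{300} with no monochromatic K_9; hence R_3(9) > 300.

E[X] = 16017413897384900/16677181699666569 ≈ 0.9604389; E[X] < 1, so R_3(9) > 300.


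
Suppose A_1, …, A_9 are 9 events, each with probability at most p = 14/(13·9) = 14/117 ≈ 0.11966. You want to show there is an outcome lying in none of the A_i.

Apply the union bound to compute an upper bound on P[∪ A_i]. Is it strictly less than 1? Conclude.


Union bound: P[∪_{i=1}^{9} A_i] ≤ Σ_i P[A_i] ≤ 9·p = 9·(14/117) = 14/13.
Numerically: 14/13 ≈ 1.07692.
Is 14/13 < 1? NO.
Since the bound 14/13 is ≥ 1, the union bound is uninformative here; it does NOT by itself certify existence.

9·p = 14/13 ≈ 1.07692; existence NOT certified by the union bound.


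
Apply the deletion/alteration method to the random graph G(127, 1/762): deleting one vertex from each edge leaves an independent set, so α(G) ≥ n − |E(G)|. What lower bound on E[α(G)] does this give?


E[|E(G)|] = C(127, 2)·p = 8001 · (1/762) = 21/2.
E[α(G)] ≥ n − E[|E(G)|] = 127 − 21/2 = 233/2.
Numerically: ≈ 116.500.
(This is only a lower bound; the true E[α(G)] may be larger.)

E[α(G)] ≥ 233/2 ≈ 116.500.


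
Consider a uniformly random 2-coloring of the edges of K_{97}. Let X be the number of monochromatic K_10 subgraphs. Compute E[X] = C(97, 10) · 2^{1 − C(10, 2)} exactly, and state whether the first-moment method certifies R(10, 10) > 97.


E[X] = C(97, 10) · 2^{1 − 45} = 12576469727536 · 2^{−44} = 12576469727536/17592186044416.
As a reduced fraction: E[X] = 786029357971/1099511627776 ≈ 0.71489.
Is E[X] < 1? YES.
Since E[X] < 1, there exists a 2-coloring of K_{97} with no monochromatic K_10; hence R(10, 10) > 97.

E[X] = 786029357971/1099511627776 ≈ 0.71489; E[X] < 1, so R(10, 10) > 97.


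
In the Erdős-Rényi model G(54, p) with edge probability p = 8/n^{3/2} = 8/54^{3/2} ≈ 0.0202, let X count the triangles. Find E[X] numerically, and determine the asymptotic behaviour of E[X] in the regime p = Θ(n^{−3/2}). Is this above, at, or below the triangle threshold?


Number of potential triangles: C(54, 3) = 24804.
Each occurs with probability p³ ≈ (0.0202)³ ≈ 8.19404e-06.
By linearity: E[X] = C(54, 3)·p³ ≈ 24804 · 8.19404e-06 ≈ 0.203.
Since α = 3/2 > 1, p = c/n^{3/2} = o(1/n) is below the triangle threshold p ~ 1/n. Asymptotically E[X] ~ (c³/6)·n^{3(1−α)} = (8³/6)·n^{-1.5} → 0, so by Markov's inequality G has no triangles w.h.p.

E[X] ≈ 0.203; in regime p = Θ(1/n^{3/2}) E[X] tends to 0 (below the triangle threshold p ~ 1/n).


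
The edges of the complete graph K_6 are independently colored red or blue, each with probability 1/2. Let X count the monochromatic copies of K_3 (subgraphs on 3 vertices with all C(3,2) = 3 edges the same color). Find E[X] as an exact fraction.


Let X = Σ_S X_S over the C(6, 3) = 20 subsets S of size 3, where X_S = 1 if the K_3 on S is monochromatic.
For a fixed S, the K_3 on S has C(3, 2) = 3 edges. P[all 3 edges red] = (1/2)^3, and likewise for blue, so P[monochromatic] = 2·(1/2)^3 = 2^{1 − 3} = 1/4.
Summing: E[X] = C(6, 3) · 2^{1 − 3} = 20 · 1/4 = 5.
Numerically: E[X] ≈ 5.000000.

E[X] = C(6,3)·2^(1−C(3,2)) = 5 ≈ 5.000000.


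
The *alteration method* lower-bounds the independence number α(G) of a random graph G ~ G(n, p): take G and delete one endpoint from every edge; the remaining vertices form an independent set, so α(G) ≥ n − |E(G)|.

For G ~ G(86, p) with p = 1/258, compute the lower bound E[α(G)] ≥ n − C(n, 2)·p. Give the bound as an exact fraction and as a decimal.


E[|E(G)|] = C(86, 2)·p = 3655 · (1/258) = 85/6.
E[α(G)] ≥ n − E[|E(G)|] = 86 − 85/6 = 431/6.
Numerically: ≈ 71.83333.
(This is only a lower bound; the true E[α(G)] may be larger.)

E[α(G)] ≥ 431/6 ≈ 71.83333.


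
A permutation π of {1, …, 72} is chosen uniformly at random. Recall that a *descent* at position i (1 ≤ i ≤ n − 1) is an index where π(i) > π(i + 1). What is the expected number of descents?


Write X = Σ X_I over i = 1, …, 71, with X_I the indicator of one descent.
There are 71 indicators.
For each fixed i, the pair (π(i), π(i+1)) is a uniformly random ordered pair of distinct values from {1, …, 72}; by symmetry P[π(i) > π(i+1)] = 1/2.
By linearity: E[X] = 71 · (1/2) = (72 − 1) · (1/2) = 71/2 ≈ 35.5000.

E[X] = 71/2 = 35.5000.


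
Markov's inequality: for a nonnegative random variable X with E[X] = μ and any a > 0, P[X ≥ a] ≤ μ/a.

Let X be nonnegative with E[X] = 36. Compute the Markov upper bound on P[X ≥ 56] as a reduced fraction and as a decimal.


μ = E[X] = 36, a = 56.
Markov: P[X ≥ 56] ≤ μ/a = (36)/56 = 9/14.
Numerically: ≈ 0.6429.
(Since a = 56 > μ = 36.0000, the bound 9/14 is < 1 and informative.)

P[X ≥ 56] ≤ 9/14 ≈ 0.6429.


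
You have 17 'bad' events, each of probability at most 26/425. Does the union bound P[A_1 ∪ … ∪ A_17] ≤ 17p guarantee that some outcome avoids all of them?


Union bound: P[∪_{i=1}^{17} A_i] ≤ Σ_i P[A_i] ≤ 17·p = 17·(26/425) = 26/25.
Numerically: 26/25 ≈ 1.04000.
Is 26/25 < 1? NO.
Since the bound 26/25 is ≥ 1, the union bound is uninformative here; it does NOT by itself certify existence.

17·p = 26/25 ≈ 1.04000; existence NOT certified by the union bound.


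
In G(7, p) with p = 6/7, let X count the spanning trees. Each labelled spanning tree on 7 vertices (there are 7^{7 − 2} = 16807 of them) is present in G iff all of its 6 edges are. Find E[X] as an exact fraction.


K_7 has 7^{7 − 2} = 16807 labelled spanning trees.
For each such spanning tree H, let X_H = 1 if all 6 edges of H are present in G. Then P[X_H = 1] = p^{6} = (6/7)^{6} = 46656/117649.
Summing the indicators: E[X] = Σ_H E[X_H] = 16807 · p^{6} = 16807 · 46656/117649 = 46656/7.
Numerically: E[X] ≈ 6665.1.

E[X] = 16807 · (6/7)^{6} = 46656/7 ≈ 6665.1.


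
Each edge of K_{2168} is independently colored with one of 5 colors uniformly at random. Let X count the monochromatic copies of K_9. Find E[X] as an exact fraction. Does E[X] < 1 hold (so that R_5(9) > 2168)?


E[X] = C(2168, 9) · 5^{1 − 36} = 2867804175977929537095120 · 5^{−35} = 2867804175977929537095120/2910383045673370361328125.
As a reduced fraction: E[X] = 573560835195585907419024/582076609134674072265625 ≈ 0.98537.
Is E[X] < 1? YES.
Since E[X] < 1, there exists a 5-coloring of K_{2168} with no monochromatic K_9; hence R_5(9) > 2168.

E[X] = 573560835195585907419024/582076609134674072265625 ≈ 0.98537; E[X] < 1, so R_5(9) > 2168.


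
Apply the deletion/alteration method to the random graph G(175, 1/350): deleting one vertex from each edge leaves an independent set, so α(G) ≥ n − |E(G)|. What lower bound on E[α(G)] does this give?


E[|E(G)|] = C(175, 2)·p = 15225 · (1/350) = 87/2.
E[α(G)] ≥ n − E[|E(G)|] = 175 − 87/2 = 263/2.
Numerically: ≈ 131.50000.
(This is only a lower bound; the true E[α(G)] may be larger.)

E[α(G)] ≥ 263/2 ≈ 131.50000.


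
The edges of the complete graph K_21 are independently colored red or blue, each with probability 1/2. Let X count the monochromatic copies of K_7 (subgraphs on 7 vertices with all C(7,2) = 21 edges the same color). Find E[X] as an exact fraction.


Let X = Σ_S X_S over the C(21, 7) = 116280 subsets S of size 7, where X_S = 1 if the K_7 on S is monochromatic.
For a fixed S, the K_7 on S has C(7, 2) = 21 edges. P[all 21 edges red] = (1/2)^21, and likewise for blue, so P[monochromatic] = 2·(1/2)^21 = 2^{1 − 21} = 1/1048576.
Summing: E[X] = C(21, 7) · 2^{1 − 21} = 116280 · 1/1048576 = 14535/131072.
Numerically: E[X] ≈ 0.11089.

E[X] = C(21,7)·2^(1−C(7,2)) = 14535/131072 ≈ 0.11089.


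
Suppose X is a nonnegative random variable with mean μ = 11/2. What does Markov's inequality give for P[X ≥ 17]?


μ = E[X] = 11/2, a = 17.
Markov: P[X ≥ 17] ≤ μ/a = (11/2)/17 = 11/34.
Numerically: ≈ 0.324.
(Since a = 17 > μ = 5.500, the bound 11/34 is < 1 and informative.)

P[X ≥ 17] ≤ 11/34 ≈ 0.324.


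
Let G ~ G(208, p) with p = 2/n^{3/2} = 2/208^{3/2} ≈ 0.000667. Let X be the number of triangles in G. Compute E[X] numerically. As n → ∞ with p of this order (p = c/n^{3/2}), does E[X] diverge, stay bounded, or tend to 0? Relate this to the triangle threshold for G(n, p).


Number of potential triangles: C(208, 3) = 1478256.
Each occurs with probability p³ ≈ (0.000667)³ ≈ 2.96350e-10.
By linearity: E[X] = C(208, 3)·p³ ≈ 1478256 · 2.96350e-10 ≈ 0.000.
Since α = 3/2 > 1, p = c/n^{3/2} = o(1/n) is below the triangle threshold p ~ 1/n. Asymptotically E[X] ~ (c³/6)·n^{3(1−α)} = (2³/6)·n^{-1.5} → 0, so by Markov's inequality G has no triangles w.h.p.

E[X] ≈ 0.000; in regime p = Θ(1/n^{3/2}) E[X] tends to 0 (below the triangle threshold p ~ 1/n).


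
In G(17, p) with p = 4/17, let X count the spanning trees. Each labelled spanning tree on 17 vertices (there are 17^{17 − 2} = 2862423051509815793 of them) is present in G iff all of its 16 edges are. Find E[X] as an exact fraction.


K_17 has 17^{17 − 2} = 2862423051509815793 labelled spanning trees.
For each such spanning tree H, let X_H = 1 if all 16 edges of H are present in G. Then P[X_H = 1] = p^{16} = (4/17)^{16} = 4294967296/48661191875666868481.
Summing the indicators: E[X] = Σ_H E[X_H] = 2862423051509815793 · p^{16} = 2862423051509815793 · 4294967296/48661191875666868481 = 4294967296/17.
Numerically: E[X] ≈ 2.52645e+08.

E[X] = 2862423051509815793 · (4/17)^{16} = 4294967296/17 ≈ 2.52645e+08.


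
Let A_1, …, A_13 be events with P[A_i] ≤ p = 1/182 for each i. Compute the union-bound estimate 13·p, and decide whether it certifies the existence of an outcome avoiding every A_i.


Union bound: P[∪_{i=1}^{13} A_i] ≤ Σ_i P[A_i] ≤ 13·p = 13·(1/182) = 1/14.
Numerically: 1/14 ≈ 0.0714286.
Is 1/14 < 1? YES.
Since P[∪ A_i] ≤ 1/14 < 1, the complement has P[∩ A_i^c] ≥ 1 − 1/14 = 13/14 > 0, so some outcome avoids every A_i.

13·p = 1/14 ≈ 0.0714286; existence CERTIFIED by the union bound.


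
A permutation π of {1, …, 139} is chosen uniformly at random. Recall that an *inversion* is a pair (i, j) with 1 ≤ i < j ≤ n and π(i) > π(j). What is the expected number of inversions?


Write X = Σ X_I over the C(139, 2) = 9591 pairs i < j, with X_I the indicator of one inversion.
There are 9591 indicators.
For each fixed pair i < j, the values π(i) and π(j) are two distinct elements of {1, …, 139} in uniformly random order; by symmetry P[π(i) > π(j)] = 1/2.
By linearity: E[X] = 9591 · (1/2) = C(139, 2) · (1/2) = 9591/2 = 9591/2 ≈ 4795.500000.

E[X] = 9591/2 = 4795.500000.


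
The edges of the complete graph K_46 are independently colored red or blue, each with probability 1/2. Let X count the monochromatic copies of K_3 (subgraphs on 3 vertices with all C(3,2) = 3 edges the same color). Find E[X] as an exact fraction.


Let X = Σ_S X_S over the C(46, 3) = 15180 subsets S of size 3, where X_S = 1 if the K_3 on S is monochromatic.
For a fixed S, the K_3 on S has C(3, 2) = 3 edges. P[all 3 edges red] = (1/2)^3, and likewise for blue, so P[monochromatic] = 2·(1/2)^3 = 2^{1 − 3} = 1/4.
Summing: E[X] = C(46, 3) · 2^{1 − 3} = 15180 · 1/4 = 3795.
Numerically: E[X] ≈ 3795.0000.

E[X] = C(46,3)·2^(1−C(3,2)) = 3795 ≈ 3795.0000.


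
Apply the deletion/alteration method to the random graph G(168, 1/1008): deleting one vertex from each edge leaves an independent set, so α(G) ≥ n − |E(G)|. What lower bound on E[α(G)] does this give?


E[|E(G)|] = C(168, 2)·p = 14028 · (1/1008) = 167/12.
E[α(G)] ≥ n − E[|E(G)|] = 168 − 167/12 = 1849/12.
Numerically: ≈ 154.083333.
(This is only a lower bound; the true E[α(G)] may be larger.)

E[α(G)] ≥ 1849/12 ≈ 154.083333.


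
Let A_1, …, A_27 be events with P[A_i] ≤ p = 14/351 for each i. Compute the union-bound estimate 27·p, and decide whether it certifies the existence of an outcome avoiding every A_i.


Union bound: P[∪_{i=1}^{27} A_i] ≤ Σ_i P[A_i] ≤ 27·p = 27·(14/351) = 14/13.
Numerically: 14/13 ≈ 1.07692.
Is 14/13 < 1? NO.
Since the bound 14/13 is ≥ 1, the union bound is uninformative here; it does NOT by itself certify existence.

27·p = 14/13 ≈ 1.07692; existence NOT certified by the union bound.


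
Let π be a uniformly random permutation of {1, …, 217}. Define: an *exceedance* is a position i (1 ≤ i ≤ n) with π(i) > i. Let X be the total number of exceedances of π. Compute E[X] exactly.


Write X = Σ_{i=1}^{217} X_i, where X_i = 1_{π(i) > i}.
For each fixed i, π(i) is uniform over {1, …, 217} (marginal of a uniform permutation), so P[π(i) > i] = (n − i)/n. Summing: Σ_{i=1}^{217} (n − i)/n = (0 + 1 + … + 216)/217 = 217(217 − 1)/(2·217) = (217 − 1)/2.
Hence E[X] = Σ_{i=1}^{217} (217 − i)/217 = 108 ≈ 108.0000.

E[X] = 108 = 108.0000.


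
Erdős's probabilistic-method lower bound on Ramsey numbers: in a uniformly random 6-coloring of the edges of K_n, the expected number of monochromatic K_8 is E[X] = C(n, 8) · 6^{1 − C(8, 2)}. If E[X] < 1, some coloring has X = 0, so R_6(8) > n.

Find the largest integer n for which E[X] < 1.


We need C(n, 8) · 6^{1 − 28} < 1, i.e. C(n, 8) < 6^{28 − 1} = 1023490369077469249536.
Check values of n near the boundary:
  n = 1594: C(1594, 8) = 1015652773590544255167; 1015652773590544255167 < 1023490369077469249536? YES
  n = 1595: C(1595, 8) = 1020772636343363633895; 1020772636343363633895 < 1023490369077469249536? YES
  n = 1596: C(1596, 8) = 1025915067760710553965; 1025915067760710553965 < 1023490369077469249536? NO
  n = 1597: C(1597, 8) = 1031080153060953275445; 1031080153060953275445 < 1023490369077469249536? NO
  n = 1598: C(1598, 8) = 1036267977730442348529; 1036267977730442348529 < 1023490369077469249536? NO
The largest n with C(n, 8) < 1023490369077469249536 is n = 1595 (where E[X] = 113419181815929292655/113721152119718805504 ≈ 0.9973). Hence R_6(8) > 1595, i.e. R_6(8) ≥ 1596.

Largest n = 1595; hence R_6(8) > 1595.


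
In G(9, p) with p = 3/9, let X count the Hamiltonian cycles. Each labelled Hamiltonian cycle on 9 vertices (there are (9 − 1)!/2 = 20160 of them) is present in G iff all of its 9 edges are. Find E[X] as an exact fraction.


K_9 has (9 − 1)!/2 = 20160 labelled Hamiltonian cycles.
For each such Hamiltonian cycle H, let X_H = 1 if all 9 edges of H are present in G. Then P[X_H = 1] = p^{9} = (1/3)^{9} = 1/19683.
Summing the indicators: E[X] = Σ_H E[X_H] = 20160 · p^{9} = 20160 · 1/19683 = 2240/2187.
Numerically: E[X] ≈ 1.02.

E[X] = 20160 · (1/3)^{9} = 2240/2187 ≈ 1.02.


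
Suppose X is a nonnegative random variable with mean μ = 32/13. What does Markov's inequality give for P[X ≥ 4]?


μ = E[X] = 32/13, a = 4.
Markov: P[X ≥ 4] ≤ μ/a = (32/13)/4 = 8/13.
Numerically: ≈ 0.615385.
(Since a = 4 > μ = 2.461538, the bound 8/13 is < 1 and informative.)

P[X ≥ 4] ≤ 8/13 ≈ 0.615385.


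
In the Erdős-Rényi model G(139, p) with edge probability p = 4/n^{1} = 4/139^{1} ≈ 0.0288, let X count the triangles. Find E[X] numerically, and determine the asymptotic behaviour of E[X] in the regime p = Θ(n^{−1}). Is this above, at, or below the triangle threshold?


Number of potential triangles: C(139, 3) = 437989.
Each occurs with probability p³ ≈ (0.0288)³ ≈ 2.38306e-05.
By linearity: E[X] = C(139, 3)·p³ ≈ 437989 · 2.38306e-05 ≈ 10.438.
Here α = 1, so p = 4/n is exactly at the triangle threshold p ~ 1/n. Asymptotically E[X] → c³/6 = 4³/6 = 32/3 ≈ 10.667, a bounded constant. In this regime the triangle count is asymptotically Poisson(c³/6).

E[X] ≈ 10.438; in regime p = Θ(1/n^{1}) E[X] stays bounded (at the triangle threshold p ~ 1/n).


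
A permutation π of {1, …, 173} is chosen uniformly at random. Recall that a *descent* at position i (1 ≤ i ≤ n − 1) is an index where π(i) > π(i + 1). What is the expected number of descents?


Write X = Σ X_I over i = 1, …, 172, with X_I the indicator of one descent.
There are 172 indicators.
For each fixed i, the pair (π(i), π(i+1)) is a uniformly random ordered pair of distinct values from {1, …, 173}; by symmetry P[π(i) > π(i+1)] = 1/2.
By linearity: E[X] = 172 · (1/2) = (173 − 1) · (1/2) = 86 ≈ 86.0000.

E[X] = 86 = 86.0000.


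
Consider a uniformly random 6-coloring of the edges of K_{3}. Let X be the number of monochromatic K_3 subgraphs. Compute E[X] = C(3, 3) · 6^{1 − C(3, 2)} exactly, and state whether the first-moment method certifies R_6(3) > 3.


E[X] = C(3, 3) · 6^{1 − 3} = 1 · 6^{−2} = 1/36.
As a reduced fraction: E[X] = 1/36 ≈ 0.02778.
Is E[X] < 1? YES.
Since E[X] < 1, there exists a 6-coloring of K_{3} with no monochromatic K_3; hence R_6(3) > 3.

E[X] = 1/36 ≈ 0.02778; E[X] < 1, so R_6(3) > 3.


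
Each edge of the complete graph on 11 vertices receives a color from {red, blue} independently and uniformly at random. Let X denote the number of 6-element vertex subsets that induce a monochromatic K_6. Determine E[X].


Let X = Σ_S X_S over the C(11, 6) = 462 subsets S of size 6, where X_S = 1 if the K_6 on S is monochromatic.
For a fixed S, the K_6 on S has C(6, 2) = 15 edges. P[all 15 edges red] = (1/2)^15, and likewise for blue, so P[monochromatic] = 2·(1/2)^15 = 2^{1 − 15} = 1/16384.
Summing: E[X] = C(11, 6) · 2^{1 − 15} = 462 · 1/16384 = 231/8192.
Numerically: E[X] ≈ 0.02820.

E[X] = C(11,6)·2^(1−C(6,2)) = 231/8192 ≈ 0.02820.


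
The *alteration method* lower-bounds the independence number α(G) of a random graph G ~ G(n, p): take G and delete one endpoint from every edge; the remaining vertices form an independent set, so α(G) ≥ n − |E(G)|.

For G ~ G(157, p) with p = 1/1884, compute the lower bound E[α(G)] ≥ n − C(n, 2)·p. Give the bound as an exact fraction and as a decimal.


E[|E(G)|] = C(157, 2)·p = 12246 · (1/1884) = 13/2.
E[α(G)] ≥ n − E[|E(G)|] = 157 − 13/2 = 301/2.
Numerically: ≈ 150.50000.
(This is only a lower bound; the true E[α(G)] may be larger.)

E[α(G)] ≥ 301/2 ≈ 150.50000.


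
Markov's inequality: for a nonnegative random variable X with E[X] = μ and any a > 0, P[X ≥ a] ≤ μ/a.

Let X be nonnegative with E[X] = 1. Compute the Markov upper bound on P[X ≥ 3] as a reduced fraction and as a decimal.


μ = E[X] = 1, a = 3.
Markov: P[X ≥ 3] ≤ μ/a = (1)/3 = 1/3.
Numerically: ≈ 0.3333.
(Since a = 3 > μ = 1.0000, the bound 1/3 is < 1 and informative.)

P[X ≥ 3] ≤ 1/3 ≈ 0.3333.


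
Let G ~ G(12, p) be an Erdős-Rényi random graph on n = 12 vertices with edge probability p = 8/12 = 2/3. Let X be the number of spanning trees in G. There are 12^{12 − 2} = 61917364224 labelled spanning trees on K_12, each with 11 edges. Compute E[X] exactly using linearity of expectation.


K_12 has 12^{12 − 2} = 61917364224 labelled spanning trees.
For each such spanning tree H, let X_H = 1 if all 11 edges of H are present in G. Then P[X_H = 1] = p^{11} = (2/3)^{11} = 2048/177147.
Summing the indicators: E[X] = Σ_H E[X_H] = 61917364224 · p^{11} = 61917364224 · 2048/177147 = 2147483648/3.
Numerically: E[X] ≈ 7.1583e+08.

E[X] = 61917364224 · (2/3)^{11} = 2147483648/3 ≈ 7.1583e+08.


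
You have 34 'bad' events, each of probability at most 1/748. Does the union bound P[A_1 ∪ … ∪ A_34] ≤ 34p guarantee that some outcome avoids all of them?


Union bound: P[∪_{i=1}^{34} A_i] ≤ Σ_i P[A_i] ≤ 34·p = 34·(1/748) = 1/22.
Numerically: 1/22 ≈ 0.045.
Is 1/22 < 1? YES.
Since P[∪ A_i] ≤ 1/22 < 1, the complement has P[∩ A_i^c] ≥ 1 − 1/22 = 21/22 > 0, so some outcome avoids every A_i.

34·p = 1/22 ≈ 0.045; existence CERTIFIED by the union bound.


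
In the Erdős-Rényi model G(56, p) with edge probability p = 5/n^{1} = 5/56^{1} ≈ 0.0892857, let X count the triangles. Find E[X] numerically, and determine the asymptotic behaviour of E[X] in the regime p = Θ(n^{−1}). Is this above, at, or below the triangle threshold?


Number of potential triangles: C(56, 3) = 27720.
Each occurs with probability p³ ≈ (0.0892857)³ ≈ 7.11780248e-04.
By linearity: E[X] = C(56, 3)·p³ ≈ 27720 · 7.11780248e-04 ≈ 19.730548.
Here α = 1, so p = 5/n is exactly at the triangle threshold p ~ 1/n. Asymptotically E[X] → c³/6 = 5³/6 = 125/6 ≈ 20.833333, a bounded constant. In this regime the triangle count is asymptotically Poisson(c³/6).

E[X] ≈ 19.730548; in regime p = Θ(1/n^{1}) E[X] stays bounded (at the triangle threshold p ~ 1/n).


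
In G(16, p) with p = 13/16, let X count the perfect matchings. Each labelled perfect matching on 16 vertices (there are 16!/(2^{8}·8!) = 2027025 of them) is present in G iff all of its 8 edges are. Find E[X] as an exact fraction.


K_16 has 16!/(2^{8}·8!) = 2027025 labelled perfect matchings.
For each such perfect matching H, let X_H = 1 if all 8 edges of H are present in G. Then P[X_H = 1] = p^{8} = (13/16)^{8} = 815730721/4294967296.
Summing the indicators: E[X] = Σ_H E[X_H] = 2027025 · p^{8} = 2027025 · 815730721/4294967296 = 1653506564735025/4294967296.
Numerically: E[X] ≈ 3.8499e+05.

E[X] = 2027025 · (13/16)^{8} = 1653506564735025/4294967296 ≈ 3.8499e+05.
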